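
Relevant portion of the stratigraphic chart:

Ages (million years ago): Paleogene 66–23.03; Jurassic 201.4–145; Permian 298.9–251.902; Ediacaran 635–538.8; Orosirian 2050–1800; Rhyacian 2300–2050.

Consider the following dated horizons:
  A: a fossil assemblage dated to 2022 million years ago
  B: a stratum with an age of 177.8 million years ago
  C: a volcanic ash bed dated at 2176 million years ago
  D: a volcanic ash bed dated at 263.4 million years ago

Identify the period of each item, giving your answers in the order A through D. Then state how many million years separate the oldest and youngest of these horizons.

A: 2022 Ma lies in 2050–1800 Ma, so Orosirian.
B: 177.8 Ma lies in 201.4–145 Ma, so Jurassic.
C: 2176 Ma lies in 2300–2050 Ma, so Rhyacian.
D: 263.4 Ma lies in 298.9–251.902 Ma, so Permian.
Oldest = 2176 Ma, youngest = 177.8 Ma → span 1998.2 Myr.

A — Orosirian; B — Jurassic; C — Rhyacian; D — Permian; span 1998.2 million years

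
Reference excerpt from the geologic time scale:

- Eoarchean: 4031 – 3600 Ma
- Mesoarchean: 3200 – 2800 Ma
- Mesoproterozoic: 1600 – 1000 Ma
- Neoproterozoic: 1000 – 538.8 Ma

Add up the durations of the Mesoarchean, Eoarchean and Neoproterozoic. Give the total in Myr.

1292.2 million years

Each duration: Mesoarchean = 400; Eoarchean = 431; Neoproterozoic = 461.2.
Sum: 400 + 431 + 461.2 = 1292.2 Myr.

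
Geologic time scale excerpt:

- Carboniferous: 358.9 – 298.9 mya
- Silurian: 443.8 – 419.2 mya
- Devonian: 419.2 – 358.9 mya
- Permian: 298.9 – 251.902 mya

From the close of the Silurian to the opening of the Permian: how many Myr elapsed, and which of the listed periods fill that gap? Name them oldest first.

The Silurian closes at 419.2 Ma and the Permian opens at 298.9 Ma, so the interval is 419.2 − 298.9 = 120.3 Myr.
A period fits inside if it starts at or after 419.2 Ma and ends at or before 298.9 Ma; oldest first that gives Devonian, Carboniferous.

120.3 million years; Devonian, Carboniferous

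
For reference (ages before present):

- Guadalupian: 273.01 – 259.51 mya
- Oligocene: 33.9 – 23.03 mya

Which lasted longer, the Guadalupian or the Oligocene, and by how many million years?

Guadalupian: 273.01 − 259.51 = 13.5 Myr.
Oligocene: 33.9 − 23.03 = 10.87 Myr.
Difference: 13.5 − 10.87 = 2.63 Myr, so the Guadalupian was longer.

Guadalupian, by 2.63 million years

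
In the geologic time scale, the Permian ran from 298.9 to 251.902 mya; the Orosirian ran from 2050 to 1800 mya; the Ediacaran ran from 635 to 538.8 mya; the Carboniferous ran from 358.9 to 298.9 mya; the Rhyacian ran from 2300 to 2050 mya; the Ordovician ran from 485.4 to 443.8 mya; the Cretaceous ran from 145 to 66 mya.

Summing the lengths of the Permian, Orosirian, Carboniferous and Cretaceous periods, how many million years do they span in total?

Each duration: Permian = 46.998; Orosirian = 250; Carboniferous = 60; Cretaceous = 79.
Sum: 46.998 + 250 + 60 + 79 = 435.998 Myr.

435.998 million years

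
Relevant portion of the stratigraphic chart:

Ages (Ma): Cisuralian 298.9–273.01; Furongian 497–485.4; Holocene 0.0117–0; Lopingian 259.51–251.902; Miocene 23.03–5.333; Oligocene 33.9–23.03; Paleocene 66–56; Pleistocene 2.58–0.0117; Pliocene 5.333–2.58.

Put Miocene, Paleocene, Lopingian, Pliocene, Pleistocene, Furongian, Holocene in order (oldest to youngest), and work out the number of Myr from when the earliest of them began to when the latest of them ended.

From the excerpt: Miocene 23.03–5.333; Paleocene 66–56; Lopingian 259.51–251.902; Pliocene 5.333–2.58; Pleistocene 2.58–0.0117; Furongian 497–485.4; Holocene 0.0117–0 (Ma).
Larger Ma is earlier, so the oldest is Furongian and the youngest is Holocene; oldest to youngest: Furongian, Lopingian, Paleocene, Miocene, Pliocene, Pleistocene, Holocene.
Oldest start 497 minus youngest end 0 gives 497 Myr overall.

Furongian, Lopingian, Paleocene, Miocene, Pliocene, Pleistocene, Holocene; total span 497 Myr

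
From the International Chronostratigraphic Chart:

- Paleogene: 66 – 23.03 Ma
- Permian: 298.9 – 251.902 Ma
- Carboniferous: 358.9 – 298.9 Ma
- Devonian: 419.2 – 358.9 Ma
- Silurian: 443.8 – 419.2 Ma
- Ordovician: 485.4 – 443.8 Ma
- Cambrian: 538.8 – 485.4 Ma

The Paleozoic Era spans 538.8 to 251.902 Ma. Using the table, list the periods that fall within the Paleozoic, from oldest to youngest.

Periods with both bounds inside 538.8–251.902 Ma: Cambrian (538.8–485.4), Ordovician (485.4–443.8), Silurian (443.8–419.2), Devonian (419.2–358.9), Carboniferous (358.9–298.9), Permian (298.9–251.902).

Cambrian, Ordovician, Silurian, Devonian, Carboniferous, Permian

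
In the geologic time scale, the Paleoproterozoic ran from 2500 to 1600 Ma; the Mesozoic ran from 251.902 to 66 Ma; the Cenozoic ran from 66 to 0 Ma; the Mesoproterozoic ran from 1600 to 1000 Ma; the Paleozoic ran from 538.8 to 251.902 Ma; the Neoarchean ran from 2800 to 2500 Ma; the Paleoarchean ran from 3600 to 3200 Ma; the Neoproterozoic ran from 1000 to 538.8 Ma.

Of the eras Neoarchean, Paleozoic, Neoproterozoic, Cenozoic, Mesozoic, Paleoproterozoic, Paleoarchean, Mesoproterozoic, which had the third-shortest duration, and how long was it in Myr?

Durations: Neoarchean 300; Paleozoic 286.898; Neoproterozoic 461.2; Cenozoic 66; Mesozoic 185.902; Paleoproterozoic 900; Paleoarchean 400; Mesoproterozoic 600 Myr.
Sorted shortest-first: Cenozoic (66), Mesozoic (185.902), Paleozoic (286.898), Neoarchean (300), Paleoarchean (400), Neoproterozoic (461.2), Mesoproterozoic (600), Paleoproterozoic (900).
The third shortest is Paleozoic at 286.898 Myr.

Paleozoic, 286.898 million years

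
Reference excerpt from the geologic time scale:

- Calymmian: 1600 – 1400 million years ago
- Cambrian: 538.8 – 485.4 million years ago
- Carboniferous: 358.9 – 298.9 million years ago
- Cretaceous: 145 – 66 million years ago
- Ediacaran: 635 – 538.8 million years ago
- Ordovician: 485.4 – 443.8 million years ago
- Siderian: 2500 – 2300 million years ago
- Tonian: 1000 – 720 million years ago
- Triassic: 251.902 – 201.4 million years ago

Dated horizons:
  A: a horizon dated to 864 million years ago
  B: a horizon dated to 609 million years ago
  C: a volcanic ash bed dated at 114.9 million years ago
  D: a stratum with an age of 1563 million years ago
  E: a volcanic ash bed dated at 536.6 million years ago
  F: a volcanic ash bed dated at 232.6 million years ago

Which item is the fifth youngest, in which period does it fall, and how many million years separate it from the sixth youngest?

A, in the Tonian; 699 million years to D

Sorted youngest-first by Ma: C (114.9), F (232.6), E (536.6), B (609), A (864), D (1563).
The fifth youngest is A at 864 Ma, which lies in 1000–720 Ma: the Tonian.
The sixth youngest is D at 1563 Ma; separation = |864 − 1563| = 699 Myr.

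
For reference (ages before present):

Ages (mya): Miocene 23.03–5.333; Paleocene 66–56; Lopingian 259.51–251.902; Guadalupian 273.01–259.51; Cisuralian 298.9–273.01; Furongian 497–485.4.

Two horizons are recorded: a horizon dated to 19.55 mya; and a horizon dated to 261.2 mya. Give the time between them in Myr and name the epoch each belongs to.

Elapsed time: 261.2 − 19.55 = 241.65 Myr.
19.55 Ma lies within 23.03–5.333 Ma: Miocene.
261.2 Ma lies within 273.01–259.51 Ma: Guadalupian.

241.65 million years apart; the first in the Miocene, the second in the Guadalupian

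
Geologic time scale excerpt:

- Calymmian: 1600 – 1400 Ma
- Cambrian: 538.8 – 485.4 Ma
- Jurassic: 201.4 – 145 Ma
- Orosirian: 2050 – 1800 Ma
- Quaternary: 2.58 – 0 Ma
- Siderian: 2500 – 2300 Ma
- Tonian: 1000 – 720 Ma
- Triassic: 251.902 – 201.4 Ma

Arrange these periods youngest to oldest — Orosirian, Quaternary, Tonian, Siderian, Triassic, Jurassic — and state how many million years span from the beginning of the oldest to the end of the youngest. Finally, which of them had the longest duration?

Quaternary → Jurassic → Triassic → Tonian → Orosirian → Siderian; total span 2500 Myr; longest is Tonian

Start ages (Ma): Siderian 2500, Orosirian 2050, Tonian 1000, Triassic 251.902, Jurassic 201.4, Quaternary 2.58.
Ordered youngest to oldest: Quaternary, Jurassic, Triassic, Tonian, Orosirian, Siderian.
Span = 2500 − 0 = 2500 Myr.
Durations: Triassic 50.502, Siderian 200, Tonian 280, Jurassic 56.4, Quaternary 2.58, Orosirian 250 → longest is Tonian (280 Myr).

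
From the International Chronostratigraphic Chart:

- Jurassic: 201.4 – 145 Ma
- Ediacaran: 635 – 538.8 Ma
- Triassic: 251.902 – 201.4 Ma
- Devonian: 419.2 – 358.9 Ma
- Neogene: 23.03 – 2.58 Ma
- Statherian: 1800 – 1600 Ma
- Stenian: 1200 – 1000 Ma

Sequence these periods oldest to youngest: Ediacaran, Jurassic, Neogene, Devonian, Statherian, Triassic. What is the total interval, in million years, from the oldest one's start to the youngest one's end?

From the excerpt: Ediacaran 635–538.8; Jurassic 201.4–145; Neogene 23.03–2.58; Devonian 419.2–358.9; Statherian 1800–1600; Triassic 251.902–201.4 (Ma).
Larger Ma is earlier, so the oldest is Statherian and the youngest is Neogene; oldest to youngest: Statherian, Ediacaran, Devonian, Triassic, Jurassic, Neogene.
Oldest start 1800 minus youngest end 2.58 gives 1797.42 Myr overall.

Statherian, Ediacaran, Devonian, Triassic, Jurassic, Neogene; total span 1797.42 Myr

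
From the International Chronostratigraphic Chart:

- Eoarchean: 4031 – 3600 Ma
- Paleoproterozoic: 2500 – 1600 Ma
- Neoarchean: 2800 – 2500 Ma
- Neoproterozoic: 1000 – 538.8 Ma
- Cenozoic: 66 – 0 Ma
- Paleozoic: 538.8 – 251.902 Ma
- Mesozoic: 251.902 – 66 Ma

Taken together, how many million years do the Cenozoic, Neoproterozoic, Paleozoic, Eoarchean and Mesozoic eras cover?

1431 million years

Each duration: Cenozoic = 66; Neoproterozoic = 461.2; Paleozoic = 286.898; Eoarchean = 431; Mesozoic = 185.902.
Sum: 66 + 461.2 + 286.898 + 431 + 185.902 = 1431 Myr.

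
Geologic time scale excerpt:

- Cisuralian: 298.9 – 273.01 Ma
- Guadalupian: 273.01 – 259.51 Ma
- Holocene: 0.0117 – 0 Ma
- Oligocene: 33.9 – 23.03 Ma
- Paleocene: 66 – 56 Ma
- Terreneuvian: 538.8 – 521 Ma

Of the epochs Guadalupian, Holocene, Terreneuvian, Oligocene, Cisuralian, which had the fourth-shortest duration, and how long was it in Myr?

Terreneuvian, 17.8 million years

Durations: Guadalupian 13.5; Holocene 0.0117; Terreneuvian 17.8; Oligocene 10.87; Cisuralian 25.89 Myr.
Sorted shortest-first: Holocene (0.0117), Oligocene (10.87), Guadalupian (13.5), Terreneuvian (17.8), Cisuralian (25.89).
The fourth shortest is Terreneuvian at 17.8 Myr.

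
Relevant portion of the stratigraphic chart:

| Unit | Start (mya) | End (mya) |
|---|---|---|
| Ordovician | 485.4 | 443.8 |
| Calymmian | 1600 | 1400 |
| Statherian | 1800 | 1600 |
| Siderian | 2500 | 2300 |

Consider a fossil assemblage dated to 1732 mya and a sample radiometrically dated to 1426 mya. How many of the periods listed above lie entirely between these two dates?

0

The older date is 1732 Ma and the younger is 1426 Ma.
No period both begins after 1732 Ma and ends before 1426 Ma, so the count is 0.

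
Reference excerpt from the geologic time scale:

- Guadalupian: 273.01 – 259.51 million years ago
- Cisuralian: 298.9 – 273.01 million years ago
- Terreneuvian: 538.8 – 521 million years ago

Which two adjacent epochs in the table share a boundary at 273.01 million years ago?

The Cisuralian ends at 273.01 million years ago and the Guadalupian begins at 273.01 million years ago, so they share that boundary.

Cisuralian and Guadalupian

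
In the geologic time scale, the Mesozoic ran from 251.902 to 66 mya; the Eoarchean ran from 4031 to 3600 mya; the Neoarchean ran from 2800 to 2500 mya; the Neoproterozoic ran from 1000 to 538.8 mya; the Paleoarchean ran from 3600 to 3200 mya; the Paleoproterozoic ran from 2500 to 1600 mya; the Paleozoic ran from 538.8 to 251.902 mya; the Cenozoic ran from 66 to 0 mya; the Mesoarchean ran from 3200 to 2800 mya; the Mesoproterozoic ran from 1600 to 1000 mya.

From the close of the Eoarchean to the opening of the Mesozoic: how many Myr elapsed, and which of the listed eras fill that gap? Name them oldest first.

The Eoarchean closes at 3600 Ma and the Mesozoic opens at 251.902 Ma, so the interval is 3600 − 251.902 = 3348.098 Myr.
An era fits inside if it starts at or after 3600 Ma and ends at or before 251.902 Ma; oldest first that gives Paleoarchean, Mesoarchean, Neoarchean, Paleoproterozoic, Mesoproterozoic, Neoproterozoic, Paleozoic.

3348.098 million years; Paleoarchean, Mesoarchean, Neoarchean, Paleoproterozoic, Mesoproterozoic, Neoproterozoic, Paleozoic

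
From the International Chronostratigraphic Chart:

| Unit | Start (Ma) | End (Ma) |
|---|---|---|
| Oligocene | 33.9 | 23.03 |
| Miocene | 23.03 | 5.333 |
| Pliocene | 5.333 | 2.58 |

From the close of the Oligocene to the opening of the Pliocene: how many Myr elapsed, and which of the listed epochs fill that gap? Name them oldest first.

17.697 million years; Miocene

The Oligocene closes at 23.03 Ma and the Pliocene opens at 5.333 Ma, so the interval is 23.03 − 5.333 = 17.697 Myr.
An epoch fits inside if it starts at or after 23.03 Ma and ends at or before 5.333 Ma; oldest first that gives Miocene.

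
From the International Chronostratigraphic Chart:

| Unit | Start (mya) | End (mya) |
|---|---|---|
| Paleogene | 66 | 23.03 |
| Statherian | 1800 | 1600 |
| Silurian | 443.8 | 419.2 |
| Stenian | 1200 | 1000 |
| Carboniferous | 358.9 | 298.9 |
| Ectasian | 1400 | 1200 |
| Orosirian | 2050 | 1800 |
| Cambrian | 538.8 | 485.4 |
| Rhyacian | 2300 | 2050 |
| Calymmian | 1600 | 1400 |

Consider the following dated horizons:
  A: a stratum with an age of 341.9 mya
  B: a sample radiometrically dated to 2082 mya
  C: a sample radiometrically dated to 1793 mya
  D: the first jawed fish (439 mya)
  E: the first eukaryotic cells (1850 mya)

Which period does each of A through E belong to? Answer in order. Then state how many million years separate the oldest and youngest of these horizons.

A: 341.9 Ma lies in 358.9–298.9 Ma, so Carboniferous.
B: 2082 Ma lies in 2300–2050 Ma, so Rhyacian.
C: 1793 Ma lies in 1800–1600 Ma, so Statherian.
D: 439 Ma lies in 443.8–419.2 Ma, so Silurian.
E: 1850 Ma lies in 2050–1800 Ma, so Orosirian.
Oldest = 2082 Ma, youngest = 341.9 Ma → span 1740.1 Myr.

A — Carboniferous; B — Rhyacian; C — Statherian; D — Silurian; E — Orosirian; span 1740.1 million years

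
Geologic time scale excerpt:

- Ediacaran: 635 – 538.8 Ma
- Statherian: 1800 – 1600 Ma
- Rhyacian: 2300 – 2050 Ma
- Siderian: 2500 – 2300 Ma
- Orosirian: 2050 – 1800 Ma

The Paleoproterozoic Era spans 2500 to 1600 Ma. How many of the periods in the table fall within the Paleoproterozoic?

4

Periods inside 2500–1600 Ma: Siderian, Rhyacian, Orosirian, Statherian — 4 in total.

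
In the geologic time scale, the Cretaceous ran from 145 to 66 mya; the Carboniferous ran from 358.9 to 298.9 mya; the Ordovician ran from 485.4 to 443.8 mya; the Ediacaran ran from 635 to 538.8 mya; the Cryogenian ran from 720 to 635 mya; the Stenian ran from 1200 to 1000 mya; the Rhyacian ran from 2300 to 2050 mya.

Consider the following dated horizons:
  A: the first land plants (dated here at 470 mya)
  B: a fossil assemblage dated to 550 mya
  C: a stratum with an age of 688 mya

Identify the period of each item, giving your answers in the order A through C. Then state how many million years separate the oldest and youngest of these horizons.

A — Ordovician; B — Ediacaran; C — Cryogenian; span 218 million years

Match each age against the start–end ranges in the excerpt: A = 470 Ma → Ordovician (485.4–443.8); B = 550 Ma → Ediacaran (635–538.8); C = 688 Ma → Cryogenian (720–635).
The largest age is 688 Ma and the smallest is 470 Ma; their difference is 218 Myr.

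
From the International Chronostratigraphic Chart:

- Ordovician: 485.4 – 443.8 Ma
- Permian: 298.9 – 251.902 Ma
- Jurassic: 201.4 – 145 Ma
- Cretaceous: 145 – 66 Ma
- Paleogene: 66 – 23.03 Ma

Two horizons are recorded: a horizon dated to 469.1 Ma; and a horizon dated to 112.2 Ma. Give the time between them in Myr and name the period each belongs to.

356.9 million years apart; the first in the Ordovician, the second in the Cretaceous

Elapsed time: 469.1 − 112.2 = 356.9 Myr.
469.1 Ma lies within 485.4–443.8 Ma: Ordovician.
112.2 Ma lies within 145–66 Ma: Cretaceous.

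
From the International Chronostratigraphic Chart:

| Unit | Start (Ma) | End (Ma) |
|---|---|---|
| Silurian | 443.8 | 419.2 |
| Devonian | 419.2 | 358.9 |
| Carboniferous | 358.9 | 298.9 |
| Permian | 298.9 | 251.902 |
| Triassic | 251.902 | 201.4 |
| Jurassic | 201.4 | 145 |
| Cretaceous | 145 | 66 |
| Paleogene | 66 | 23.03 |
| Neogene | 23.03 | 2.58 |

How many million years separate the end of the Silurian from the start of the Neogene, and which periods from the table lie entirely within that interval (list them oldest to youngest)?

396.17 million years; Devonian, Carboniferous, Permian, Triassic, Jurassic, Cretaceous, Paleogene

End of Silurian = 419.2 Ma; start of Neogene = 23.03 Ma.
Gap = 419.2 − 23.03 = 396.17 Myr.
Periods wholly inside 419.2–23.03 Ma: Devonian (419.2–358.9), Carboniferous (358.9–298.9), Permian (298.9–251.902), Triassic (251.902–201.4), Jurassic (201.4–145), Cretaceous (145–66), Paleogene (66–23.03).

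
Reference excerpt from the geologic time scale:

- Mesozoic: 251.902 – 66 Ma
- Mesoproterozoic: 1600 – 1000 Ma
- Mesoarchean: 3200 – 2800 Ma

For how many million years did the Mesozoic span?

251.902 − 66 = 185.902 million years.

185.902 million years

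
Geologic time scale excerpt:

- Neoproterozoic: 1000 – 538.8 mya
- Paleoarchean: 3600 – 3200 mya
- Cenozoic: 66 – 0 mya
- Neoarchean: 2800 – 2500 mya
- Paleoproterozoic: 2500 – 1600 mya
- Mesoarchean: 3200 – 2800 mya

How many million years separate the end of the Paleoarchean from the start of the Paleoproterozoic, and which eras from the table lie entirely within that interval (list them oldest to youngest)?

700 million years; Mesoarchean, Neoarchean

The Paleoarchean closes at 3200 Ma and the Paleoproterozoic opens at 2500 Ma, so the interval is 3200 − 2500 = 700 Myr.
An era fits inside if it starts at or after 3200 Ma and ends at or before 2500 Ma; oldest first that gives Mesoarchean, Neoarchean.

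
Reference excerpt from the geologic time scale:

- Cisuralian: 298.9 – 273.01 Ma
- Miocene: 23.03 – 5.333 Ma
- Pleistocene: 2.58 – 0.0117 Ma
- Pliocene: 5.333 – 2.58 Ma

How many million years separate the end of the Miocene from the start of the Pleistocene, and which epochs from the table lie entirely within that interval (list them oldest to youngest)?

2.753 million years; Pliocene

End of Miocene = 5.333 Ma; start of Pleistocene = 2.58 Ma.
Gap = 5.333 − 2.58 = 2.753 Myr.
Epochs wholly inside 5.333–2.58 Ma: Pliocene (5.333–2.58).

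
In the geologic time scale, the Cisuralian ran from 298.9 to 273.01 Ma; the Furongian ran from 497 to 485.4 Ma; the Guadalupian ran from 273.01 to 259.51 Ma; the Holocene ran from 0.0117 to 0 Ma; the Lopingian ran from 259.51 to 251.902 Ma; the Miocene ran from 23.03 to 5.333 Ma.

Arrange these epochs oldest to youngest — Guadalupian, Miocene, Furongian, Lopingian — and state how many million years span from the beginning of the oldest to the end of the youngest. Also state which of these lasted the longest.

Start ages (Ma): Furongian 497, Guadalupian 273.01, Lopingian 259.51, Miocene 23.03.
Ordered oldest to youngest: Furongian, Guadalupian, Lopingian, Miocene.
Span = 497 − 5.333 = 491.667 Myr.
Durations: Guadalupian 13.5, Lopingian 7.608, Miocene 17.697, Furongian 11.6 → longest is Miocene (17.697 Myr).

Furongian → Guadalupian → Lopingian → Miocene; total span 491.667 Myr; longest is Miocene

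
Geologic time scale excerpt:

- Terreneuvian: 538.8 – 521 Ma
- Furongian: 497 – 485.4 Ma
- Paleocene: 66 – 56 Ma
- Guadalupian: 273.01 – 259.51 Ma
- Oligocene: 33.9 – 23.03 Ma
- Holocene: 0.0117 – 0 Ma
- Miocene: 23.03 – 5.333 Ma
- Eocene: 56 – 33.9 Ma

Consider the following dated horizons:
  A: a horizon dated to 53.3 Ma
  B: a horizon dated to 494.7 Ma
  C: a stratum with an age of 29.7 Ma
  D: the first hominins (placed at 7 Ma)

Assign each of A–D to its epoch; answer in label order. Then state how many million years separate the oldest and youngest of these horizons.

A: 53.3 Ma lies in 56–33.9 Ma, so Eocene.
B: 494.7 Ma lies in 497–485.4 Ma, so Furongian.
C: 29.7 Ma lies in 33.9–23.03 Ma, so Oligocene.
D: 7 Ma lies in 23.03–5.333 Ma, so Miocene.
Oldest = 494.7 Ma, youngest = 7 Ma → span 487.7 Myr.

A — Eocene; B — Furongian; C — Oligocene; D — Miocene; span 487.7 million years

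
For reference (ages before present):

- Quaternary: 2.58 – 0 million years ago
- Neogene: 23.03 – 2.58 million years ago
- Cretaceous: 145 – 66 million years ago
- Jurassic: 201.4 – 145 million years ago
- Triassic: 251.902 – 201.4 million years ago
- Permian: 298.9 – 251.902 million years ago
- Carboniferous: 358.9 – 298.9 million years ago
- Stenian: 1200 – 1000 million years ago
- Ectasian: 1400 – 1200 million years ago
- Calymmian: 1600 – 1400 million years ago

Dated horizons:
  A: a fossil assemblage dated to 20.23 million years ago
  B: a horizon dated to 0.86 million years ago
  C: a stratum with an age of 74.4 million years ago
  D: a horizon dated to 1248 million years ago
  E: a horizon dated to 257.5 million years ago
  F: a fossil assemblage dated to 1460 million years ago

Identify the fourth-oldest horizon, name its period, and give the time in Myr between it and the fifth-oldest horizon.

Larger Ma means older, so oldest first: F 1460 > D 1248 > E 257.5 > C 74.4 > A 20.23 > B 0.86.
Counting 4 along gives C (74.4 Ma); the excerpt puts that inside the Cretaceous, 145–66 Ma.
Next in line is A (20.23 Ma), and 74.4 − 20.23 = 54.17 Myr.

C, in the Cretaceous; 54.17 million years to A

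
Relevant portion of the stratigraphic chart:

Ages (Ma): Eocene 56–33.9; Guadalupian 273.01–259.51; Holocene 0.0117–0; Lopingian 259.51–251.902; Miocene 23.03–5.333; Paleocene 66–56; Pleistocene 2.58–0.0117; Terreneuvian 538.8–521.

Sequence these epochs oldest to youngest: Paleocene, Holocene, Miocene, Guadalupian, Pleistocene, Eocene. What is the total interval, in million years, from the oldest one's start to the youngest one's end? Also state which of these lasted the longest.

Guadalupian, Paleocene, Eocene, Miocene, Pleistocene, Holocene; total span 273.01 Myr; longest is Eocene

From the excerpt: Paleocene 66–56; Holocene 0.0117–0; Miocene 23.03–5.333; Guadalupian 273.01–259.51; Pleistocene 2.58–0.0117; Eocene 56–33.9 (Ma).
Larger Ma is earlier, so the oldest is Guadalupian and the youngest is Holocene; oldest to youngest: Guadalupian, Paleocene, Eocene, Miocene, Pleistocene, Holocene.
Oldest start 273.01 minus youngest end 0 gives 273.01 Myr overall.
Individual lengths (start − end): Guadalupian 13.5; Paleocene 10; Eocene 22.1; Miocene 17.697; Pleistocene 2.5683; Holocene 0.0117. The largest is Eocene at 22.1 Myr.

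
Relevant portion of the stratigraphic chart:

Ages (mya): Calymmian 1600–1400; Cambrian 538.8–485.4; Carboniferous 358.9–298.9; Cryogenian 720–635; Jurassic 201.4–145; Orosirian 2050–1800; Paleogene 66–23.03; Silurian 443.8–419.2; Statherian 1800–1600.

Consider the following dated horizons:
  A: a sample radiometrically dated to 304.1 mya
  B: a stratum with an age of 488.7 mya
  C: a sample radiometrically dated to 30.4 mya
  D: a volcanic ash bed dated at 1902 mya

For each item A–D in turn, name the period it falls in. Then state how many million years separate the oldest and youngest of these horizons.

A: 304.1 Ma lies in 358.9–298.9 Ma, so Carboniferous.
B: 488.7 Ma lies in 538.8–485.4 Ma, so Cambrian.
C: 30.4 Ma lies in 66–23.03 Ma, so Paleogene.
D: 1902 Ma lies in 2050–1800 Ma, so Orosirian.
Oldest = 1902 Ma, youngest = 30.4 Ma → span 1871.6 Myr.

A — Carboniferous; B — Cambrian; C — Paleogene; D — Orosirian; span 1871.6 million years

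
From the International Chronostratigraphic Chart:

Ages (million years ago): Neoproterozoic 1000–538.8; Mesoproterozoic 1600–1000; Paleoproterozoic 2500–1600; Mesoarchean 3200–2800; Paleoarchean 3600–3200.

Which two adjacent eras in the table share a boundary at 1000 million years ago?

Mesoproterozoic and Neoproterozoic

The Mesoproterozoic ends at 1000 million years ago and the Neoproterozoic begins at 1000 million years ago, so they share that boundary.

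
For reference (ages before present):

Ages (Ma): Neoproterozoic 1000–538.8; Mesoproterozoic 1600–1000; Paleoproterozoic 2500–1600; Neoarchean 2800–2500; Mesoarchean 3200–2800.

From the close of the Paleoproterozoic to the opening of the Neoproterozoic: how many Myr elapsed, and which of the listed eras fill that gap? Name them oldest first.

600 million years; Mesoproterozoic

End of Paleoproterozoic = 1600 Ma; start of Neoproterozoic = 1000 Ma.
Gap = 1600 − 1000 = 600 Myr.
Eras wholly inside 1600–1000 Ma: Mesoproterozoic (1600–1000).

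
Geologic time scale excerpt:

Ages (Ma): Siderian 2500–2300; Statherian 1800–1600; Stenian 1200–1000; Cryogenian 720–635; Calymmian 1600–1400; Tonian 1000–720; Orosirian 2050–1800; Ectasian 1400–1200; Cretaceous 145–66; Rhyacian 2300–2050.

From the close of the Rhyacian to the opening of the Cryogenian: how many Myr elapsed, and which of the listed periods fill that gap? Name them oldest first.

1330 million years; Orosirian, Statherian, Calymmian, Ectasian, Stenian, Tonian

End of Rhyacian = 2050 Ma; start of Cryogenian = 720 Ma.
Gap = 2050 − 720 = 1330 Myr.
Periods wholly inside 2050–720 Ma: Orosirian (2050–1800), Statherian (1800–1600), Calymmian (1600–1400), Ectasian (1400–1200), Stenian (1200–1000), Tonian (1000–720).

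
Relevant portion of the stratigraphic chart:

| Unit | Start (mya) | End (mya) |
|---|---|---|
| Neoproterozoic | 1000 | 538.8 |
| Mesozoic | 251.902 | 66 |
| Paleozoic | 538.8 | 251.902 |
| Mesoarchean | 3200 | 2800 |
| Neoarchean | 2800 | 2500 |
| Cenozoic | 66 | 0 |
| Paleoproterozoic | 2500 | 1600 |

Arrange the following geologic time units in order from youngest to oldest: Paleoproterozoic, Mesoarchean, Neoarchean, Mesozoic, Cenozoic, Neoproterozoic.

Sorting by start age (ascending Ma, since larger Ma = older): Cenozoic start 66, Mesozoic start 251.902, Neoproterozoic start 1000, Paleoproterozoic start 2500, Neoarchean start 2800, Mesoarchean start 3200.

Cenozoic, Mesozoic, Neoproterozoic, Paleoproterozoic, Neoarchean, Mesoarchean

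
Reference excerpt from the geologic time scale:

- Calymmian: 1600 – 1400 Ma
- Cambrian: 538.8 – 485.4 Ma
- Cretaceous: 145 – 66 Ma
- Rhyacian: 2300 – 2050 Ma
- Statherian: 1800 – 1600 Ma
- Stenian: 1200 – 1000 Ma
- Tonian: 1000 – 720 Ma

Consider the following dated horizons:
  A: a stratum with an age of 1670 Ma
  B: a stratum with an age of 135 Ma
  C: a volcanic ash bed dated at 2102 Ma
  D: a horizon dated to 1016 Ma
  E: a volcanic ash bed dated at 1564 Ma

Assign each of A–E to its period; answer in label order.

A — Statherian; B — Cretaceous; C — Rhyacian; D — Stenian; E — Calymmian

A: 1670 Ma lies in 1800–1600 Ma, so Statherian.
B: 135 Ma lies in 145–66 Ma, so Cretaceous.
C: 2102 Ma lies in 2300–2050 Ma, so Rhyacian.
D: 1016 Ma lies in 1200–1000 Ma, so Stenian.
E: 1564 Ma lies in 1600–1400 Ma, so Calymmian.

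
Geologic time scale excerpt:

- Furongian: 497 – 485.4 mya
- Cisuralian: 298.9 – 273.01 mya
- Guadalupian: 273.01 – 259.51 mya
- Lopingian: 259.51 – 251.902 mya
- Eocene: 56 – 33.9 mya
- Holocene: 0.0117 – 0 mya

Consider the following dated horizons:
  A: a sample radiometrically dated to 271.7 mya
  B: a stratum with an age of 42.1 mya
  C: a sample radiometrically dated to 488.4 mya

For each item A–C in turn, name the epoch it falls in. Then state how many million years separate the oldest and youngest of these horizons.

A — Guadalupian; B — Eocene; C — Furongian; span 446.3 million years

Match each age against the start–end ranges in the excerpt: A = 271.7 Ma → Guadalupian (273.01–259.51); B = 42.1 Ma → Eocene (56–33.9); C = 488.4 Ma → Furongian (497–485.4).
The largest age is 488.4 Ma and the smallest is 42.1 Ma; their difference is 446.3 Myr.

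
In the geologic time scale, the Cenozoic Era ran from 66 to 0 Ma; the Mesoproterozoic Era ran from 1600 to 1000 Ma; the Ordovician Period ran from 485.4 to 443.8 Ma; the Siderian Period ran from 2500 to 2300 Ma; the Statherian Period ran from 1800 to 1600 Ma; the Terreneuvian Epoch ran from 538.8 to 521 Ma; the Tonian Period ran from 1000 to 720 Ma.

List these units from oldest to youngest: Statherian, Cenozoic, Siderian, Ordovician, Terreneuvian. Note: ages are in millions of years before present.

The oldest of these is Siderian (starts 2500 Ma) and the youngest is Cenozoic (ends 0 Ma).
In between, by decreasing start age: Statherian (1800), Terreneuvian (538.8), Ordovician (485.4).

Siderian, Statherian, Terreneuvian, Ordovician, Cenozoic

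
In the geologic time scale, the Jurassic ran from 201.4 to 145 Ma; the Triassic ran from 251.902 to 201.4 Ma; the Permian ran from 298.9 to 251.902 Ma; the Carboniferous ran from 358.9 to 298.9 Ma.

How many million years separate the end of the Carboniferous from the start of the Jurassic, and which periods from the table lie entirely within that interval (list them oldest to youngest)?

The Carboniferous closes at 298.9 Ma and the Jurassic opens at 201.4 Ma, so the interval is 298.9 − 201.4 = 97.5 Myr.
A period fits inside if it starts at or after 298.9 Ma and ends at or before 201.4 Ma; oldest first that gives Permian, Triassic.

97.5 million years; Permian, Triassic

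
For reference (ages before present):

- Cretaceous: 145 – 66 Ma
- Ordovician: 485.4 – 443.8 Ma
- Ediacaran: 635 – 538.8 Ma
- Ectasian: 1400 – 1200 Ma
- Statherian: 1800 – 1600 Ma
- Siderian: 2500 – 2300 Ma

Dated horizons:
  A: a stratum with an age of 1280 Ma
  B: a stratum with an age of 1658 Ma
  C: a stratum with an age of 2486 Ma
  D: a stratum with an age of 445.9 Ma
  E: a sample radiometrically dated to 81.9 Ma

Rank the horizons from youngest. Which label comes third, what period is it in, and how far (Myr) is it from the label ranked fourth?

A, in the Ectasian; 378 million years to B

Smaller Ma means younger, so youngest first: E 81.9 < D 445.9 < A 1280 < B 1658 < C 2486.
Counting 3 along gives A (1280 Ma); the excerpt puts that inside the Ectasian, 1400–1200 Ma.
Next in line is B (1658 Ma), and 1658 − 1280 = 378 Myr.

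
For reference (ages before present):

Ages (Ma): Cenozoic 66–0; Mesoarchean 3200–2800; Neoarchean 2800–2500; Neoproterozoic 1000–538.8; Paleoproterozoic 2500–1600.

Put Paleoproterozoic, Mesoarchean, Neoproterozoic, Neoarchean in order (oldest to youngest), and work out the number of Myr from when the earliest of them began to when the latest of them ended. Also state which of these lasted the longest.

Start ages (Ma): Mesoarchean 3200, Neoarchean 2800, Paleoproterozoic 2500, Neoproterozoic 1000.
Ordered oldest to youngest: Mesoarchean, Neoarchean, Paleoproterozoic, Neoproterozoic.
Span = 3200 − 538.8 = 2661.2 Myr.
Durations: Neoproterozoic 461.2, Paleoproterozoic 900, Mesoarchean 400, Neoarchean 300 → longest is Paleoproterozoic (900 Myr).

Mesoarchean → Neoarchean → Paleoproterozoic → Neoproterozoic; total span 2661.2 Myr; longest is Paleoproterozoic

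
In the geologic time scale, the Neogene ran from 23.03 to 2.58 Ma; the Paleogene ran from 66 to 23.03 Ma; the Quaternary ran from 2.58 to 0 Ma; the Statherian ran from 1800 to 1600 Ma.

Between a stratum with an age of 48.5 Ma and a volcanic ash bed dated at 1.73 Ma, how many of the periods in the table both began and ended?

1

The older date is 48.5 Ma and the younger is 1.73 Ma.
Periods with start < 48.5 and end > 1.73 Ma: Neogene (23.03–2.58).
That is 1 complete period.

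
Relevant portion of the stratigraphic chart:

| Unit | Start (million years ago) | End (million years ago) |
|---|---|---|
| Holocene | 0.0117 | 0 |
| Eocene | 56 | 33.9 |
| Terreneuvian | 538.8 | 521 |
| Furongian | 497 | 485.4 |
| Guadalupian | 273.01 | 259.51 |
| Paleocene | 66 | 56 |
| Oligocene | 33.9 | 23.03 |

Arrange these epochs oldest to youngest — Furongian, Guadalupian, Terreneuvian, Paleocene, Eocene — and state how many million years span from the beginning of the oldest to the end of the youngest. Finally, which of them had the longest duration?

Terreneuvian, Furongian, Guadalupian, Paleocene, Eocene; total span 504.9 Myr; longest is Eocene

From the excerpt: Furongian 497–485.4; Guadalupian 273.01–259.51; Terreneuvian 538.8–521; Paleocene 66–56; Eocene 56–33.9 (Ma).
Larger Ma is earlier, so the oldest is Terreneuvian and the youngest is Eocene; oldest to youngest: Terreneuvian, Furongian, Guadalupian, Paleocene, Eocene.
Oldest start 538.8 minus youngest end 33.9 gives 504.9 Myr overall.
Individual lengths (start − end): Paleocene 10; Furongian 11.6; Guadalupian 13.5; Terreneuvian 17.8; Eocene 22.1. The largest is Eocene at 22.1 Myr.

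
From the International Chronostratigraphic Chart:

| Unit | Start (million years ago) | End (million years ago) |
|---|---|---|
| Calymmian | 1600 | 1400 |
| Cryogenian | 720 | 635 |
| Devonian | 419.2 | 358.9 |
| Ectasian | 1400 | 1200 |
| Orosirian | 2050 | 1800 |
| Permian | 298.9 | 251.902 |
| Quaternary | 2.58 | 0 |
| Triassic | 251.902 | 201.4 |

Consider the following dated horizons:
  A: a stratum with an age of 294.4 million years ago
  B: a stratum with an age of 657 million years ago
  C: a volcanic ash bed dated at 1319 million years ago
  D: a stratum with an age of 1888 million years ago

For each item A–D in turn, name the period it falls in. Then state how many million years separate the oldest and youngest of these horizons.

A: 294.4 Ma lies in 298.9–251.902 Ma, so Permian.
B: 657 Ma lies in 720–635 Ma, so Cryogenian.
C: 1319 Ma lies in 1400–1200 Ma, so Ectasian.
D: 1888 Ma lies in 2050–1800 Ma, so Orosirian.
Oldest = 1888 Ma, youngest = 294.4 Ma → span 1593.6 Myr.

A — Permian; B — Cryogenian; C — Ectasian; D — Orosirian; span 1593.6 million years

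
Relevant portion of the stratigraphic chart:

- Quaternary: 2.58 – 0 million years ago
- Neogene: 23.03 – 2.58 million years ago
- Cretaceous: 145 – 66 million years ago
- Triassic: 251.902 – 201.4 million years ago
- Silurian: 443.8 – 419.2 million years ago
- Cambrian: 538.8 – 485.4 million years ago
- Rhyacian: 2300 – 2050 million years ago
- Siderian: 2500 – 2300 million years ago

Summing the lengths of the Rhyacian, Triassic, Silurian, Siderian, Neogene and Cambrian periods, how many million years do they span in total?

Duration is start − end for each: (2300 − 2050) + (251.902 − 201.4) + (443.8 − 419.2) + (2500 − 2300) + (23.03 − 2.58) + (538.8 − 485.4).
That is 250 + 50.502 + 24.6 + 200 + 20.45 + 53.4, which totals 598.952 million years.

598.952 million years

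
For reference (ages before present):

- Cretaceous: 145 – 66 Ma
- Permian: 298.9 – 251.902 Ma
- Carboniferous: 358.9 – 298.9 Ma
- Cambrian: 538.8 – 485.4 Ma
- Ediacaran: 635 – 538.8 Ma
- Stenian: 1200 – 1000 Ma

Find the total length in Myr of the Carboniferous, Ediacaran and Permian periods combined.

Duration is start − end for each: (358.9 − 298.9) + (635 − 538.8) + (298.9 − 251.902).
That is 60 + 96.2 + 46.998, which totals 203.198 million years.

203.198 million years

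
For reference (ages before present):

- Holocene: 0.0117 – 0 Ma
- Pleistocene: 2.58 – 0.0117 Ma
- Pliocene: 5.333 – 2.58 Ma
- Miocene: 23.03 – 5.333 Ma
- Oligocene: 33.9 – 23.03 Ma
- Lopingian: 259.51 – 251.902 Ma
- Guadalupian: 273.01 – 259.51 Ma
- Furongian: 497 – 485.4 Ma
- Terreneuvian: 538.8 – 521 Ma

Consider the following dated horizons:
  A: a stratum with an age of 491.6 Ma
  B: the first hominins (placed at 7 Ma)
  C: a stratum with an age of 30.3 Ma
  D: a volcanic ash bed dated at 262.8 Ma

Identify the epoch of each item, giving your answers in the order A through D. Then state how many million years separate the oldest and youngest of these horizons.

A — Furongian; B — Miocene; C — Oligocene; D — Guadalupian; span 484.6 million years

A: 491.6 Ma lies in 497–485.4 Ma, so Furongian.
B: 7 Ma lies in 23.03–5.333 Ma, so Miocene.
C: 30.3 Ma lies in 33.9–23.03 Ma, so Oligocene.
D: 262.8 Ma lies in 273.01–259.51 Ma, so Guadalupian.
Oldest = 491.6 Ma, youngest = 7 Ma → span 484.6 Myr.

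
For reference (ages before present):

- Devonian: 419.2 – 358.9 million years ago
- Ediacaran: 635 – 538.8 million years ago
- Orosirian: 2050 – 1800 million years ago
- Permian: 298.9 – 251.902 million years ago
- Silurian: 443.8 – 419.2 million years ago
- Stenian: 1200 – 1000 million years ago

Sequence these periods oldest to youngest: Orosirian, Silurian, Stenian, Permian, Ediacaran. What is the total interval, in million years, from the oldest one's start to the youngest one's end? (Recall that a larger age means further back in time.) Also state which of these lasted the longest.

From the excerpt: Orosirian 2050–1800; Silurian 443.8–419.2; Stenian 1200–1000; Permian 298.9–251.902; Ediacaran 635–538.8 (Ma).
Larger Ma is earlier, so the oldest is Orosirian and the youngest is Permian; oldest to youngest: Orosirian, Stenian, Ediacaran, Silurian, Permian.
Oldest start 2050 minus youngest end 251.902 gives 1798.098 Myr overall.
Individual lengths (start − end): Silurian 24.6; Orosirian 250; Ediacaran 96.2; Permian 46.998; Stenian 200. The largest is Orosirian at 250 Myr.

Orosirian → Stenian → Ediacaran → Silurian → Permian; total span 1798.098 Myr; longest is Orosirian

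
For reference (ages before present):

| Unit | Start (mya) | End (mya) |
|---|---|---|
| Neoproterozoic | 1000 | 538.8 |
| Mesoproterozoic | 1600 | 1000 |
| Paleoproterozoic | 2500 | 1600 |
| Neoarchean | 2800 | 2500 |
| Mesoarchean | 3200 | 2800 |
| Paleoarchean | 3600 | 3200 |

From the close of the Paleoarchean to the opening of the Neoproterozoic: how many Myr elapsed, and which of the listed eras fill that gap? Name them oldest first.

2200 million years; Mesoarchean, Neoarchean, Paleoproterozoic, Mesoproterozoic

The Paleoarchean closes at 3200 Ma and the Neoproterozoic opens at 1000 Ma, so the interval is 3200 − 1000 = 2200 Myr.
An era fits inside if it starts at or after 3200 Ma and ends at or before 1000 Ma; oldest first that gives Mesoarchean, Neoarchean, Paleoproterozoic, Mesoproterozoic.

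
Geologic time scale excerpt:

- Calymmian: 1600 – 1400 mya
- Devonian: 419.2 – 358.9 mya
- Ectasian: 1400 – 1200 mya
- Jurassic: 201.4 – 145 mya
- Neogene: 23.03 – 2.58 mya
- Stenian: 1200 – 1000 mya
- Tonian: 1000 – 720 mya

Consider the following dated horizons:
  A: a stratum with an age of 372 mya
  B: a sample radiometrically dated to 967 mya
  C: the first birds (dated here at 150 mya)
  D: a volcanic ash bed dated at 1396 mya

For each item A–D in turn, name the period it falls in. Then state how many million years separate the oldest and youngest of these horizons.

A — Devonian; B — Tonian; C — Jurassic; D — Ectasian; span 1246 million years

Match each age against the start–end ranges in the excerpt: A = 372 Ma → Devonian (419.2–358.9); B = 967 Ma → Tonian (1000–720); C = 150 Ma → Jurassic (201.4–145); D = 1396 Ma → Ectasian (1400–1200).
The largest age is 1396 Ma and the smallest is 150 Ma; their difference is 1246 Myr.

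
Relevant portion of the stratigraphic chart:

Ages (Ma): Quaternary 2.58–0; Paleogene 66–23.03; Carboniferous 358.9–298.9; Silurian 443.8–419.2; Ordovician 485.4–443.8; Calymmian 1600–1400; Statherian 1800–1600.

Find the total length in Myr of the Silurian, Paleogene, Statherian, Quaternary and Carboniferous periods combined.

330.15 million years

Duration is start − end for each: (443.8 − 419.2) + (66 − 23.03) + (1800 − 1600) + (2.58 − 0) + (358.9 − 298.9).
That is 24.6 + 42.97 + 200 + 2.58 + 60, which totals 330.15 million years.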